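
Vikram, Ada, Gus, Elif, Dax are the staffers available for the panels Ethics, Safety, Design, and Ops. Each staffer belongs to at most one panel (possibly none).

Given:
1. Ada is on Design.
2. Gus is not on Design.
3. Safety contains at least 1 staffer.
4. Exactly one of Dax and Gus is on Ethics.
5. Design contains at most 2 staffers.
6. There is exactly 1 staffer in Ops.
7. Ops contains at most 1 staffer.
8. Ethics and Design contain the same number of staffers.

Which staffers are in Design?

Design = {Ada}

From (1): Ada ∈ Design.
From (2): Gus ∉ Design.
Suppose Vikram ∈ Design: no assignment then satisfies all the clues, so Vikram ∉ Design.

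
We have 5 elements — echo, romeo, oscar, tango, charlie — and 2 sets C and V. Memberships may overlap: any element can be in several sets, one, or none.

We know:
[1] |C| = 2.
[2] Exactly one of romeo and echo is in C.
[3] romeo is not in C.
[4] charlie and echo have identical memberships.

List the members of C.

C = {charlie, echo}

From (3): romeo ∉ C.
(2) (exactly one): echo ∈ C.
(4): charlie matches echo: charlie ∈ C.
(1): C already has 2, so the rest are out.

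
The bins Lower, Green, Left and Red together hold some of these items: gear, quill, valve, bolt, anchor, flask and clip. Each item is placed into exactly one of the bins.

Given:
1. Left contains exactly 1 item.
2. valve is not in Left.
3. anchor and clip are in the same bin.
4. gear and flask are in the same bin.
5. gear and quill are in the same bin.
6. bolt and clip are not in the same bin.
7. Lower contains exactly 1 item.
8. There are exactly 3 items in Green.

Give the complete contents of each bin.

Lower = {valve}; Green = {flask, gear, quill}; Left = {bolt}; Red = {anchor, clip}

From (2): valve ∉ Left.
Suppose gear ∈ Lower: no assignment then satisfies all the clues, so gear ∉ Lower.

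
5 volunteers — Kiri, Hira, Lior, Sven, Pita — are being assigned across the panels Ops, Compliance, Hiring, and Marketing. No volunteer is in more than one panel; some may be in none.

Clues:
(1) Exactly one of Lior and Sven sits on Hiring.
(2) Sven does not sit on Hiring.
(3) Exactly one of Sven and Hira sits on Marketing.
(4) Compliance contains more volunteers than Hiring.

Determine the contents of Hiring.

From (2): Sven ∉ Hiring.
(1) (exactly one): Lior ∈ Hiring.
Suppose Kiri ∈ Hiring: no assignment then satisfies all the clues, so Kiri ∉ Hiring.

Hiring = {Lior}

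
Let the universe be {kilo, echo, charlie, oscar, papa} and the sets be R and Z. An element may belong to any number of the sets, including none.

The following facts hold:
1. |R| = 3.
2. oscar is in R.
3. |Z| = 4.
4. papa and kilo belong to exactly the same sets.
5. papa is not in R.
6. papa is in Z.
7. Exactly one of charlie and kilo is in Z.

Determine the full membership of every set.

From (2): oscar ∈ R.
From (5): papa ∉ R.
From (6): papa ∈ Z.
(4): kilo matches papa: kilo ∉ R.
(4): kilo matches papa: kilo ∈ Z.
(7) (exactly one): charlie ∉ Z.
(1): only 3 candidates remain for R, so all are in.
(3): only 4 candidates remain for Z, so all are in.

R = {charlie, echo, oscar}; Z = {echo, kilo, oscar, papa}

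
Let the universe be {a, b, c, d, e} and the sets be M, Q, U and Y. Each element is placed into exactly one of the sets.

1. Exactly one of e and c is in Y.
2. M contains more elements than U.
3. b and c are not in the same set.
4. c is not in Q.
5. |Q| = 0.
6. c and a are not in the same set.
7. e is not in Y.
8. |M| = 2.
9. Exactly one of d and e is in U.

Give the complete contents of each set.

M = {a, b}; Q = {}; U = {e}; Y = {c, d}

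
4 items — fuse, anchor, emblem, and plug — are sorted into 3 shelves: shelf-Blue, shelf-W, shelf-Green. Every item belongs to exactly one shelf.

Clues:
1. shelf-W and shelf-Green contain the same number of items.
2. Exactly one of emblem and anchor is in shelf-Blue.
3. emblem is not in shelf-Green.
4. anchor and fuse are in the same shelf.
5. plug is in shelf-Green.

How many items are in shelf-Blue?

2

From (3): emblem ∉ shelf-Green.
From (5): plug ∈ shelf-Green.
Suppose fuse ∉ shelf-Blue: no assignment then satisfies all the clues, so fuse ∈ shelf-Blue.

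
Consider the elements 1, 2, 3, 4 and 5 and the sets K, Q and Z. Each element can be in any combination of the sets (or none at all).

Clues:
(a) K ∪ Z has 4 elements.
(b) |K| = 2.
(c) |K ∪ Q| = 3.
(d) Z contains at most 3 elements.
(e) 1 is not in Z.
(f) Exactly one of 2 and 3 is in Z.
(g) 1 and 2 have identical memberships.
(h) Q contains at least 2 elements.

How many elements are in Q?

3

From (e): 1 ∉ Z.
(g): 2 matches 1: 2 ∉ Z.
(f) (exactly one): 3 ∈ Z.
Suppose 1 ∉ K: no assignment then satisfies all the clues, so 1 ∈ K.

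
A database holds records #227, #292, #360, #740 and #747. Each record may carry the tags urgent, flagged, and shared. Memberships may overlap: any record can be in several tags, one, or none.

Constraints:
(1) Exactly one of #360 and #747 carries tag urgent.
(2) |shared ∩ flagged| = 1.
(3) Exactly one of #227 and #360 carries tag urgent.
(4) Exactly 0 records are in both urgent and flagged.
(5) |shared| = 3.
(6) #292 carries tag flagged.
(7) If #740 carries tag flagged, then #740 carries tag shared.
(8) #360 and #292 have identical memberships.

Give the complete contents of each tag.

urgent = {#227, #747}; flagged = {#292, #360, #740}; shared = {#227, #740, #747}

From (6): #292 ∈ flagged.
(8): #360 matches #292: #360 ∈ flagged.
Suppose #227 ∉ urgent: no assignment then satisfies all the clues, so #227 ∈ urgent.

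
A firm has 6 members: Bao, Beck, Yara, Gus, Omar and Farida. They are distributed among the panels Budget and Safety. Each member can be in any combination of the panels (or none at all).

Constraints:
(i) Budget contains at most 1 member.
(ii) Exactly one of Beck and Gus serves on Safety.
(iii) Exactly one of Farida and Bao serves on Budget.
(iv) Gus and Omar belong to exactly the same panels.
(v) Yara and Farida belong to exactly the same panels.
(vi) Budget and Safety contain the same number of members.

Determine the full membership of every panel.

Budget = {Bao}; Safety = {Beck}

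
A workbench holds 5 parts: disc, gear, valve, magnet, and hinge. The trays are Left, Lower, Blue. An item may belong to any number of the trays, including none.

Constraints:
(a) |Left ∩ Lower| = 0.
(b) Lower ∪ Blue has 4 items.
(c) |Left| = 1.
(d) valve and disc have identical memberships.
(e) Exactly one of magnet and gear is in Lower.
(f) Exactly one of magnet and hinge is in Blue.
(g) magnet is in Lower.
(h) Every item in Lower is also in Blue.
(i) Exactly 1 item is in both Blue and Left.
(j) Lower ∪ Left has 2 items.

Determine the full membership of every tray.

From (g): magnet ∈ Lower.
(e) (exactly one): gear ∉ Lower.
(h) with magnet ∈ Lower: magnet ∈ Blue.
(f) (exactly one): hinge ∉ Blue.
(h) contrapositive: hinge ∉ Lower.
Suppose disc ∈ Left: no assignment then satisfies all the clues, so disc ∉ Left.

Left = {gear}; Lower = {magnet}; Blue = {disc, gear, magnet, valve}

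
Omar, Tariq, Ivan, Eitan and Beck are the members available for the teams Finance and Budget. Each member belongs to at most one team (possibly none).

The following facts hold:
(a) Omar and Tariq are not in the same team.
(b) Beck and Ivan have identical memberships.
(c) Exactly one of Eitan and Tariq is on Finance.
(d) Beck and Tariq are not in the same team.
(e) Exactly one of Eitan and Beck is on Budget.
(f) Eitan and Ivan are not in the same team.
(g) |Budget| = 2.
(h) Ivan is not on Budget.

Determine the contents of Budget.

Budget = {Eitan, Omar}

From (h): Ivan ∉ Budget.
(b): Beck matches Ivan: Beck ∉ Budget.
(e) (exactly one): Eitan ∈ Budget.
(c) (exactly one): Tariq ∈ Finance.
(d): Beck ∉ Finance.
(g): only 2 candidates remain for Budget, so all are in.
(b): Ivan matches Beck: Ivan ∉ Finance.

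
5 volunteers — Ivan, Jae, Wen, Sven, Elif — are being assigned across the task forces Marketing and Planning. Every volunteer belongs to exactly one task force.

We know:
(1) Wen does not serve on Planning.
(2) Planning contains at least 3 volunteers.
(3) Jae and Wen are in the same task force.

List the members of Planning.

Planning = {Elif, Ivan, Sven}

From (1): Wen ∉ Planning.
(3): Jae matches Wen: Jae ∉ Planning.
Only one task force left: Jae ∈ Marketing.
Only one task force left: Wen ∈ Marketing.
(2): only 3 candidates remain for Planning, so all are in.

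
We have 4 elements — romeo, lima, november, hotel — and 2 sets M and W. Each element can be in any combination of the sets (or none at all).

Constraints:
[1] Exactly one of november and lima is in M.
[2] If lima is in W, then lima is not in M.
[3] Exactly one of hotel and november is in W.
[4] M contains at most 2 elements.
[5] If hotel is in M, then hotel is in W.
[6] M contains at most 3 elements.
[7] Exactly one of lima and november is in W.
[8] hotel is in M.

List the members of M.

From (8): hotel ∈ M.
(5): hotel ∈ W.
(3) (exactly one): november ∉ W.
(7) (exactly one): lima ∈ W.
(2): lima ∉ M.
(1) (exactly one): november ∈ M.
(4): M already has 2, so the rest are out.

M = {hotel, november}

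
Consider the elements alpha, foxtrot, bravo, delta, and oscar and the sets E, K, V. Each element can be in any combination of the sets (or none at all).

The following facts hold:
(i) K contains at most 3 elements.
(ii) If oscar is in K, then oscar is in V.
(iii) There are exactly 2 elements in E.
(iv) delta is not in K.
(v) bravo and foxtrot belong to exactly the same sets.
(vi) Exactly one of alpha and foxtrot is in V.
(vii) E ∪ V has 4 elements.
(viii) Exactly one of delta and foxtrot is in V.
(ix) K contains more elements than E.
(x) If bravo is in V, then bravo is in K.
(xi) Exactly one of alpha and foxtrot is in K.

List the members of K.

From (iv): delta ∉ K.
Suppose alpha ∈ K: no assignment then satisfies all the clues, so alpha ∉ K.

K = {bravo, foxtrot, oscar}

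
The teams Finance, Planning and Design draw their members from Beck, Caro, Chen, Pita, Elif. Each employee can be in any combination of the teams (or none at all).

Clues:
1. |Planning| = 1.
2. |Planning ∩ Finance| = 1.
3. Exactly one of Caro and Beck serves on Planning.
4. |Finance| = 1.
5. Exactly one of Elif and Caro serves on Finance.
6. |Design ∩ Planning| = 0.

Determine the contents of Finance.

Finance = {Caro}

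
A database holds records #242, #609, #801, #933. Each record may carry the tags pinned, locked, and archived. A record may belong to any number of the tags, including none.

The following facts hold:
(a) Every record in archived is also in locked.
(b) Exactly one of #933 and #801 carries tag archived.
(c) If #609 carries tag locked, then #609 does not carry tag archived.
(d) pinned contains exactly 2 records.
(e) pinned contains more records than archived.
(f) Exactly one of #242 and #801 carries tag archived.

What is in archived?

archived = {#801}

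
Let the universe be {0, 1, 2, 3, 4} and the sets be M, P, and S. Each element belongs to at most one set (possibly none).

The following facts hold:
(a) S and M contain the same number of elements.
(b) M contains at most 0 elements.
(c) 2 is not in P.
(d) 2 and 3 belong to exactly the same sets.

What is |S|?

0

From (c): 2 ∉ P.
(b): M already has 0, so the rest are out.
(d): 3 matches 2: 3 ∉ P.
Suppose 0 ∈ S: no assignment then satisfies all the clues, so 0 ∉ S.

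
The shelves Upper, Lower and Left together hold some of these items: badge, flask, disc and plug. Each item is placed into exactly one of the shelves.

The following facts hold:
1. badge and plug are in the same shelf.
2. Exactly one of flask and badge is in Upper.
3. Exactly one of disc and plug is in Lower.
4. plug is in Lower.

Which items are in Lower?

Lower = {badge, plug}

From (4): plug ∈ Lower.
(1): badge matches plug: badge ∉ Upper.
(1): badge matches plug: badge ∈ Lower.
(2) (exactly one): flask ∈ Upper.
(3) (exactly one): disc ∉ Lower.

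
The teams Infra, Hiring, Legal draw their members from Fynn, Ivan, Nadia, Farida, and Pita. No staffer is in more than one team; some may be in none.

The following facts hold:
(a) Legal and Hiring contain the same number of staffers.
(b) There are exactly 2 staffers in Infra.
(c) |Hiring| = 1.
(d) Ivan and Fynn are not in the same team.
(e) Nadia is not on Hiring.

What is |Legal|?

1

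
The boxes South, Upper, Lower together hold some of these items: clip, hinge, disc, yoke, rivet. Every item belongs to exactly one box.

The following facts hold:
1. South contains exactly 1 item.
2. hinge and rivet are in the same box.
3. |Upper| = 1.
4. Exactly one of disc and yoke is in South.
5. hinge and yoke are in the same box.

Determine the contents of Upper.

Upper = {clip}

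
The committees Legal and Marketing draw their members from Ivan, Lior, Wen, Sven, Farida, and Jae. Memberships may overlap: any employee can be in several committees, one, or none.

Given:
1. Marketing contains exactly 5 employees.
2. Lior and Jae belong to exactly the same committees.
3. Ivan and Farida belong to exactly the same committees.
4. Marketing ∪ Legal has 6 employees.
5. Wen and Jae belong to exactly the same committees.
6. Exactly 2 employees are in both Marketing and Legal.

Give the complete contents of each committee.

Legal = {Farida, Ivan, Sven}; Marketing = {Farida, Ivan, Jae, Lior, Wen}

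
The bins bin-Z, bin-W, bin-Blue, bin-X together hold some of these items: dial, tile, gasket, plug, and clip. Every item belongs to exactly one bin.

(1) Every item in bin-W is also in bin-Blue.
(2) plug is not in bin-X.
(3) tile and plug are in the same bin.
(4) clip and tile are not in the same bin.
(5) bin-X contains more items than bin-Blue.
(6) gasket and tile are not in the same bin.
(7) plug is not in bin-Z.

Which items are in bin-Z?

bin-Z = {}

From (2): plug ∉ bin-X.
From (7): plug ∉ bin-Z.
(3): tile matches plug: tile ∉ bin-Z.
(3): tile matches plug: tile ∉ bin-X.
Suppose dial ∈ bin-Z: no assignment then satisfies all the clues, so dial ∉ bin-Z.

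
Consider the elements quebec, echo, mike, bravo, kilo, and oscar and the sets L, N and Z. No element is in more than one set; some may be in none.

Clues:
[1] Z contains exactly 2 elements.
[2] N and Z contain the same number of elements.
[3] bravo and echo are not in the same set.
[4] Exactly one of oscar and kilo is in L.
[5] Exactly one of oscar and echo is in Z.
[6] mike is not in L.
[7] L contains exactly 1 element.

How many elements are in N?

2

From (6): mike ∉ L.
Suppose quebec ∈ L: no assignment then satisfies all the clues, so quebec ∉ L.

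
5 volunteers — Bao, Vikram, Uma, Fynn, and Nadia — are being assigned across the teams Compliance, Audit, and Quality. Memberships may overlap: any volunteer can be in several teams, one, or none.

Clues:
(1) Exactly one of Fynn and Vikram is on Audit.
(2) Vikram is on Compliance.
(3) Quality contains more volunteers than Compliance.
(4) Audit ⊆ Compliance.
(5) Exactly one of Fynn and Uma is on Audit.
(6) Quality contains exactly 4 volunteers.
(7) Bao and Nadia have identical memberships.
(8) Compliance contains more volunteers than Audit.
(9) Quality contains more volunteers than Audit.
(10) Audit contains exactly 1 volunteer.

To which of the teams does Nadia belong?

Nadia: Quality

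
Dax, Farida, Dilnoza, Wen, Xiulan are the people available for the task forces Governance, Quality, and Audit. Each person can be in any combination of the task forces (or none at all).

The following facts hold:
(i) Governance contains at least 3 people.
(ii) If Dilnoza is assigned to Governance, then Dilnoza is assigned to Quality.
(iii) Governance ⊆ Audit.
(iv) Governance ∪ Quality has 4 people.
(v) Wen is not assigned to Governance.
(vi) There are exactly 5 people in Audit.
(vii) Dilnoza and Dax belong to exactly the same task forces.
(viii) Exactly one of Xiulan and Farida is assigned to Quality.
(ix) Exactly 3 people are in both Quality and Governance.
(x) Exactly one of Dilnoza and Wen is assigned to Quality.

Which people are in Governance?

Governance = {Dax, Dilnoza, Farida, Xiulan}

From (v): Wen ∉ Governance.
(vi): only 5 candidates remain for Audit, so all are in.
Suppose Dax ∉ Governance: no assignment then satisfies all the clues, so Dax ∈ Governance.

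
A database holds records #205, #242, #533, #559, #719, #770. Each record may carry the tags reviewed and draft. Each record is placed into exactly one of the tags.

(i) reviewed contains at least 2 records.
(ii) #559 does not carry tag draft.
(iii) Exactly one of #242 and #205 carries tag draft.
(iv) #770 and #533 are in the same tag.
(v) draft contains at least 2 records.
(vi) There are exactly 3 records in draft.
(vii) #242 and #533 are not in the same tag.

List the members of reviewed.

reviewed = {#242, #559, #719}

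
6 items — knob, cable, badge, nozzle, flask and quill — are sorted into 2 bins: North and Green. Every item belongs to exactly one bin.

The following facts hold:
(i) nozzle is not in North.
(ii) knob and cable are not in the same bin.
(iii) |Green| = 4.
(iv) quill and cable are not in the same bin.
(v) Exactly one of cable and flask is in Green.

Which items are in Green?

Green = {flask, knob, nozzle, quill}

From (i): nozzle ∉ North.
Only one bin left: nozzle ∈ Green.
Suppose knob ∉ Green: no assignment then satisfies all the clues, so knob ∈ Green.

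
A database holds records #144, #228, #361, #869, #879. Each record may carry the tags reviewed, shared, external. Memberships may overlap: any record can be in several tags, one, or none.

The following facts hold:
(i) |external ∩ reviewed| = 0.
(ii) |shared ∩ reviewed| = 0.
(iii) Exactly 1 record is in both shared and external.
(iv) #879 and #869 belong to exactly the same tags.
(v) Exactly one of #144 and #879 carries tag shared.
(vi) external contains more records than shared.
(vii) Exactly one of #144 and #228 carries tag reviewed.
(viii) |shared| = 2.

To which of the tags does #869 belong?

#869: external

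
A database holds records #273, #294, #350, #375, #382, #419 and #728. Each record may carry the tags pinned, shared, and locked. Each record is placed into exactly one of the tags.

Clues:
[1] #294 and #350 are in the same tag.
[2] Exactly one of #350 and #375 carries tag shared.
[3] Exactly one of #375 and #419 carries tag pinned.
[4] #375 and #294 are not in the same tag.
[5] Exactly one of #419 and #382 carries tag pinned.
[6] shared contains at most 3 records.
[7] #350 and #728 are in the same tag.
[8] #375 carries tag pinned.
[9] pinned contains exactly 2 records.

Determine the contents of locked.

From (8): #375 ∈ pinned.
(2) (exactly one): #350 ∈ shared.
(3) (exactly one): #419 ∉ pinned.
(4): #294 ∉ pinned.
(5) (exactly one): #382 ∈ pinned.
(7): #728 matches #350: #728 ∉ pinned.
(7): #728 matches #350: #728 ∈ shared.
(9): pinned already has 2, so the rest are out.
(1): #294 matches #350: #294 ∈ shared.
(6): shared already has 3, so the rest are out.
Only one tag left: #273 ∈ locked.
Only one tag left: #419 ∈ locked.

locked = {#273, #419}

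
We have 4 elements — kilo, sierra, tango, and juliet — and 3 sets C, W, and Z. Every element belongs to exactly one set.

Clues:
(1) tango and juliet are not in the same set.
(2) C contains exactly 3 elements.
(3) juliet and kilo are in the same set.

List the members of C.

C = {juliet, kilo, sierra}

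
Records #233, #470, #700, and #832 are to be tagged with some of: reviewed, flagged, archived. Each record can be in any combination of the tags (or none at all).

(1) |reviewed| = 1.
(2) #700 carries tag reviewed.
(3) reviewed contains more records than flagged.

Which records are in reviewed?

reviewed = {#700}

From (2): #700 ∈ reviewed.
(1): reviewed already has 1, so the rest are out.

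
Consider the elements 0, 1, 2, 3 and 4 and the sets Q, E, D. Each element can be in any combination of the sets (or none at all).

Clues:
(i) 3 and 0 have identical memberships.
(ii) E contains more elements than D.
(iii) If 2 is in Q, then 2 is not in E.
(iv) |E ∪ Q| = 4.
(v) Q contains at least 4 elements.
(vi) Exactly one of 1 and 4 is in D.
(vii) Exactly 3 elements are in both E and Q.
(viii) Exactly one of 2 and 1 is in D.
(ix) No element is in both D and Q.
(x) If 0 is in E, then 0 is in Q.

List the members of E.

E = {0, 3, 4}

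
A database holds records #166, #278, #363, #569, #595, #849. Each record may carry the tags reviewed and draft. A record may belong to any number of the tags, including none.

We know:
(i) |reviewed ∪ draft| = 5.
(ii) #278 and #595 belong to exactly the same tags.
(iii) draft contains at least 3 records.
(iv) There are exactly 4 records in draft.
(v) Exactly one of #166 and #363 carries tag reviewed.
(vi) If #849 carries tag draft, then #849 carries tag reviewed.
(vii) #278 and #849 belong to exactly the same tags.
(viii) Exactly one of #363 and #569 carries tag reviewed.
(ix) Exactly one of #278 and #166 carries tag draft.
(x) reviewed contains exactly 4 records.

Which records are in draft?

draft = {#278, #569, #595, #849}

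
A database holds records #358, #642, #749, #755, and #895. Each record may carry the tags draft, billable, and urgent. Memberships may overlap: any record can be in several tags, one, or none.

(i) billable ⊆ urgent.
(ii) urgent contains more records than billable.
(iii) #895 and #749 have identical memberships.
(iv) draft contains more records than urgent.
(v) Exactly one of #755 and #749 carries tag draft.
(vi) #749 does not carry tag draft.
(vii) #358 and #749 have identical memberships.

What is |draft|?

2

From (vi): #749 ∉ draft.
(iii): #895 matches #749: #895 ∉ draft.
(v) (exactly one): #755 ∈ draft.
(vii): #358 matches #749: #358 ∉ draft.
Suppose #358 ∈ billable: no assignment then satisfies all the clues, so #358 ∉ billable.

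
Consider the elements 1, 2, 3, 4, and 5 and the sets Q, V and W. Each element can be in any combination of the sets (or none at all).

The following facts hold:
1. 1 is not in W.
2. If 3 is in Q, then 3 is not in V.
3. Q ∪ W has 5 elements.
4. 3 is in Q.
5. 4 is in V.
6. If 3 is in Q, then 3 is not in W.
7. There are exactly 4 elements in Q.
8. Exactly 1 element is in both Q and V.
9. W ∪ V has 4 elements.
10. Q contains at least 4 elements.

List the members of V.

V = {1, 4}

From (1): 1 ∉ W.
From (4): 3 ∈ Q.
From (5): 4 ∈ V.
(2): 3 ∉ V.
(6): 3 ∉ W.
Suppose 1 ∉ V: no assignment then satisfies all the clues, so 1 ∈ V.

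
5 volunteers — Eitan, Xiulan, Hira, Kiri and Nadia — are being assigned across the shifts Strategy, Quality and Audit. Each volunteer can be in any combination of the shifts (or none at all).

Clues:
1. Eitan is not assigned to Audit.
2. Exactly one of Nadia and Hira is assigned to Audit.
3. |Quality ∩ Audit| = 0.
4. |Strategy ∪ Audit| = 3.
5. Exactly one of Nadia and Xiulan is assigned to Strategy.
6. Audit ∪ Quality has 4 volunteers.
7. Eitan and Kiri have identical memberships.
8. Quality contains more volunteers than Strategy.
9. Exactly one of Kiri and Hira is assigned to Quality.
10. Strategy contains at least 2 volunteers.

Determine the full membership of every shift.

Strategy = {Hira, Xiulan}; Quality = {Eitan, Kiri, Xiulan}; Audit = {Nadia}

From (1): Eitan ∉ Audit.
(7): Kiri matches Eitan: Kiri ∉ Audit.
Suppose Eitan ∈ Strategy: no assignment then satisfies all the clues, so Eitan ∉ Strategy.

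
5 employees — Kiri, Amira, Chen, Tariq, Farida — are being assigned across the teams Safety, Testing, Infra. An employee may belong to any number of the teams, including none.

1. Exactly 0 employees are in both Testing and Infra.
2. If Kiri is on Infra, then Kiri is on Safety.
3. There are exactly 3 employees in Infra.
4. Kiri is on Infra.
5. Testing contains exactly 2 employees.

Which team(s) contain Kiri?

Kiri: Infra, Safety

From (4): Kiri ∈ Infra.
(2): Kiri ∈ Safety.
Suppose Kiri ∈ Testing: no assignment then satisfies all the clues, so Kiri ∉ Testing.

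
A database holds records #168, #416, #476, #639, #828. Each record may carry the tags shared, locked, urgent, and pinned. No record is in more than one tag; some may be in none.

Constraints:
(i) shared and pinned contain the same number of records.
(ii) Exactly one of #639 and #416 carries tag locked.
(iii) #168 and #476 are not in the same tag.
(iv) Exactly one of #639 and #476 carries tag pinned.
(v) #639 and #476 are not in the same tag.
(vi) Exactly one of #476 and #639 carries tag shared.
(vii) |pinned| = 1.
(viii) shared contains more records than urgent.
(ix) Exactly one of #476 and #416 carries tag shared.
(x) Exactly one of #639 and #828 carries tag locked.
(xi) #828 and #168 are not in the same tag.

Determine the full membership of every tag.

shared = {#476}; locked = {#416, #828}; urgent = {}; pinned = {#639}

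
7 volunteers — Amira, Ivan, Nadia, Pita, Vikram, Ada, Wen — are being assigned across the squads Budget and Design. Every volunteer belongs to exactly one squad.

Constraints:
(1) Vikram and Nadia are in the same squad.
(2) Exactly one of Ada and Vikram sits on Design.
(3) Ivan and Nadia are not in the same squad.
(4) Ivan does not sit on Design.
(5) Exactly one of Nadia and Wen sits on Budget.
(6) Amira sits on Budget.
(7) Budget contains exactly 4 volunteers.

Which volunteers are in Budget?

From (4): Ivan ∉ Design.
From (6): Amira ∈ Budget.
Only one squad left: Ivan ∈ Budget.
(3): Nadia ∉ Budget.
(5) (exactly one): Wen ∈ Budget.
Only one squad left: Nadia ∈ Design.
(1): Vikram matches Nadia: Vikram ∉ Budget.
(1): Vikram matches Nadia: Vikram ∈ Design.
(2) (exactly one): Ada ∉ Design.
Only one squad left: Ada ∈ Budget.
(7): Budget already has 4, so the rest are out.
Only one squad left: Pita ∈ Design.

Budget = {Ada, Amira, Ivan, Wen}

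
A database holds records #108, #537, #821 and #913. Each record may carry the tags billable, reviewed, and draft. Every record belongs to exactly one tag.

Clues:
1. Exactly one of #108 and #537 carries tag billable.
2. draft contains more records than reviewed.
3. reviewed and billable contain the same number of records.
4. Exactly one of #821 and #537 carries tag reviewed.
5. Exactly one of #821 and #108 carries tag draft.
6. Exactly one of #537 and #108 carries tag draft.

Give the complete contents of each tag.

billable = {#537}; reviewed = {#821}; draft = {#108, #913}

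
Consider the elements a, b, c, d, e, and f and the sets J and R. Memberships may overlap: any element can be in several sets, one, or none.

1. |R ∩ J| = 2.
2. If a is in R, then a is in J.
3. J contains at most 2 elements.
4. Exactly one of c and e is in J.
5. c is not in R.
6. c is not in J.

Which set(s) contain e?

From (5): c ∉ R.
From (6): c ∉ J.
(4) (exactly one): e ∈ J.
Suppose e ∉ R: no assignment then satisfies all the clues, so e ∈ R.

e: J, R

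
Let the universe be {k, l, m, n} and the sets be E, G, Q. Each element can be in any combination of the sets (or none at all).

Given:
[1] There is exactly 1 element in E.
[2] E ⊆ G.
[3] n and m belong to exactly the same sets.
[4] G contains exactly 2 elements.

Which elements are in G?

G = {k, l}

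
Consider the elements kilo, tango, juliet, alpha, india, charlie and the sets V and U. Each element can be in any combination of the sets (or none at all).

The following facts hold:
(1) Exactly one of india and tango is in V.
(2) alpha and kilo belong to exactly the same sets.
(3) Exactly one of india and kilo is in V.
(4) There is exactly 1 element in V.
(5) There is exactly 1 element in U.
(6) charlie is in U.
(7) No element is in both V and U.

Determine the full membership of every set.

V = {india}; U = {charlie}

From (6): charlie ∈ U.
(5): U already has 1, so the rest are out.
(7) (disjoint): charlie ∉ V.
Suppose kilo ∈ V: no assignment then satisfies all the clues, so kilo ∉ V.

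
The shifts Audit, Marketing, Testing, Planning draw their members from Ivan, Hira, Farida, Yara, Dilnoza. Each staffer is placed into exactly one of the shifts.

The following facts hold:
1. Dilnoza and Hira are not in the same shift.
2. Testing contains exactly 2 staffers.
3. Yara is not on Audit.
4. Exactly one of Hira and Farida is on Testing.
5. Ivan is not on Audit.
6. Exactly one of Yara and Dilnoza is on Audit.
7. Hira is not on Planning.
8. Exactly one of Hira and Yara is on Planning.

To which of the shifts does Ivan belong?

Ivan: Testing

From (3): Yara ∉ Audit.
From (5): Ivan ∉ Audit.
From (7): Hira ∉ Planning.
(6) (exactly one): Dilnoza ∈ Audit.
(8) (exactly one): Yara ∈ Planning.
(1): Hira ∉ Audit.
Suppose Ivan ∈ Marketing: no assignment then satisfies all the clues, so Ivan ∉ Marketing.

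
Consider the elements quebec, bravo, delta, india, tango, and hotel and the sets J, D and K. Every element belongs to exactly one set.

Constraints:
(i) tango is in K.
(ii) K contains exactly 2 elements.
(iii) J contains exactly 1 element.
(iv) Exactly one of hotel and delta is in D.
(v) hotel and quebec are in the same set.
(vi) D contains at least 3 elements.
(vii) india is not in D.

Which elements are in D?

D = {bravo, hotel, quebec}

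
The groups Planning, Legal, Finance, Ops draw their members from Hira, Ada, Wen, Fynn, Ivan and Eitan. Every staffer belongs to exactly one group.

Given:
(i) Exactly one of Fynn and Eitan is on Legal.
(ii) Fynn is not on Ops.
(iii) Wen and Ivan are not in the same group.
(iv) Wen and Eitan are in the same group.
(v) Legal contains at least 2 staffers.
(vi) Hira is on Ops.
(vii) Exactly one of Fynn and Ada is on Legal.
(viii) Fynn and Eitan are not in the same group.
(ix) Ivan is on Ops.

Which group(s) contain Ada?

From (ii): Fynn ∉ Ops.
From (vi): Hira ∈ Ops.
From (ix): Ivan ∈ Ops.
(iii): Wen ∉ Ops.
(iv): Eitan matches Wen: Eitan ∉ Ops.
Suppose Ada ∈ Planning: no assignment then satisfies all the clues, so Ada ∉ Planning.

Ada: Legal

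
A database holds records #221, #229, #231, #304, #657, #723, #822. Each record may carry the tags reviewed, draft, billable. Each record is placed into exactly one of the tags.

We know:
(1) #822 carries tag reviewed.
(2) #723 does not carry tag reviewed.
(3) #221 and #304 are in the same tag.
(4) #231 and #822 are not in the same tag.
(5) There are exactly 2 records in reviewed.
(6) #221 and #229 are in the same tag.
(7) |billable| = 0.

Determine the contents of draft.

draft = {#221, #229, #231, #304, #723}

From (1): #822 ∈ reviewed.
From (2): #723 ∉ reviewed.
(4): #231 ∉ reviewed.
(7): billable already has 0, so the rest are out.
Only one tag left: #231 ∈ draft.
Only one tag left: #723 ∈ draft.
Suppose #221 ∉ draft: no assignment then satisfies all the clues, so #221 ∈ draft.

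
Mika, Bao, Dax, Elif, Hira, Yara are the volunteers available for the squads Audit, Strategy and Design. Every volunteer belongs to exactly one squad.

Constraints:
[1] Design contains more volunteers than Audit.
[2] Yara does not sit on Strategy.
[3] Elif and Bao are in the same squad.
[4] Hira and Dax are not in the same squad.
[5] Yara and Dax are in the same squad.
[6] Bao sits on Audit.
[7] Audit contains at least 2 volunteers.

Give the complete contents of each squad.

Audit = {Bao, Elif}; Strategy = {Hira}; Design = {Dax, Mika, Yara}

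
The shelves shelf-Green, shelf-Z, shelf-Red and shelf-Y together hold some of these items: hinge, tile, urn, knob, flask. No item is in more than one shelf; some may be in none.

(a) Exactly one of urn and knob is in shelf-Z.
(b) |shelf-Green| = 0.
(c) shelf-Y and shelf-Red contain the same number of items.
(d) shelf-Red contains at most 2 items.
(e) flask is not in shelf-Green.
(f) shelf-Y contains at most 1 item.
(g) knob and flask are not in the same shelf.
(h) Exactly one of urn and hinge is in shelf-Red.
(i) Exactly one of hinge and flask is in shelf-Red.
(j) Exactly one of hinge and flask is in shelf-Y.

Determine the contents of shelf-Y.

shelf-Y = {flask}

From (e): flask ∉ shelf-Green.
(b): shelf-Green already has 0, so the rest are out.
Suppose hinge ∈ shelf-Y: no assignment then satisfies all the clues, so hinge ∉ shelf-Y.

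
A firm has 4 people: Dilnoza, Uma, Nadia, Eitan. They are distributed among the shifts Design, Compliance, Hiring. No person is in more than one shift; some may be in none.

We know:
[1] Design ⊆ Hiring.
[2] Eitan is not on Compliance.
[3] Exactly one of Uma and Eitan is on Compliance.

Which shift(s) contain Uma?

Uma: Compliance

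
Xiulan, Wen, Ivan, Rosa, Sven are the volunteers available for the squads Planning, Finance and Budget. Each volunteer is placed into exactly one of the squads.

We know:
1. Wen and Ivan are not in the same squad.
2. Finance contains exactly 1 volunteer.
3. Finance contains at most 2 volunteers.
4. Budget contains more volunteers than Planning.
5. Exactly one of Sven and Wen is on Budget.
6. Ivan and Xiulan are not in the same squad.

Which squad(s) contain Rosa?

Rosa: Budget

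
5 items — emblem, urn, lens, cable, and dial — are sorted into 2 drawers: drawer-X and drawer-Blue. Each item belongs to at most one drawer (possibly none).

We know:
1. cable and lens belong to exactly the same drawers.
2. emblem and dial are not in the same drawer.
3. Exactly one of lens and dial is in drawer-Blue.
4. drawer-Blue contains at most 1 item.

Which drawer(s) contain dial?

dial: drawer-Blue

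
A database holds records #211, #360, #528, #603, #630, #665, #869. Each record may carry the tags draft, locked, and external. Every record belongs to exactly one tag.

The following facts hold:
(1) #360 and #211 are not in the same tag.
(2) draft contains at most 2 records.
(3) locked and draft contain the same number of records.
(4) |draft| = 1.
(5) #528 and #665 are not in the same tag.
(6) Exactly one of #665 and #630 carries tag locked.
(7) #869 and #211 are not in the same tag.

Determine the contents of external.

external = {#360, #528, #603, #630, #869}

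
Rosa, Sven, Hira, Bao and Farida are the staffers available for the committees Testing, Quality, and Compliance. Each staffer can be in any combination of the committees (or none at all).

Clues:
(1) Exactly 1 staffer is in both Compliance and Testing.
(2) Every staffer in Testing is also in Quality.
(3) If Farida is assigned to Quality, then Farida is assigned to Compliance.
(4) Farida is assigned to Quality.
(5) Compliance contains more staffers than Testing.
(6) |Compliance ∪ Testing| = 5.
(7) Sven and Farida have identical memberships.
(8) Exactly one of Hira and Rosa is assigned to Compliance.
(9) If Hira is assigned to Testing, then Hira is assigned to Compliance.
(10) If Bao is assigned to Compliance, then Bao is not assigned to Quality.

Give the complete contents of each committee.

Testing = {Hira, Rosa}; Quality = {Farida, Hira, Rosa, Sven}; Compliance = {Bao, Farida, Hira, Sven}

From (4): Farida ∈ Quality.
(3): Farida ∈ Compliance.
(7): Sven matches Farida: Sven ∈ Quality.
(7): Sven matches Farida: Sven ∈ Compliance.
Suppose Rosa ∉ Testing: no assignment then satisfies all the clues, so Rosa ∈ Testing.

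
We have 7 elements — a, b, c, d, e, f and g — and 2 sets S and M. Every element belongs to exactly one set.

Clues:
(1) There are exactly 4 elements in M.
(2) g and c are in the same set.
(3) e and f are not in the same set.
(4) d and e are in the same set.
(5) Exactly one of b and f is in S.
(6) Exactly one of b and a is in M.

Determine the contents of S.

S = {b, d, e}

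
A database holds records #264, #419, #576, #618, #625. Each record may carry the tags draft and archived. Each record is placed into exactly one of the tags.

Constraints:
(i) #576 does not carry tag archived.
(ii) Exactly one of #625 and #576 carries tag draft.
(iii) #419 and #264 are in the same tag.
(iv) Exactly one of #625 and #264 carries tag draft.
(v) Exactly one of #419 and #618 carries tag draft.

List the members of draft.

draft = {#264, #419, #576}

From (i): #576 ∉ archived.
Only one tag left: #576 ∈ draft.
(ii) (exactly one): #625 ∉ draft.
(iv) (exactly one): #264 ∈ draft.
Only one tag left: #625 ∈ archived.
(iii): #419 matches #264: #419 ∈ draft.
(v) (exactly one): #618 ∉ draft.
Only one tag left: #618 ∈ archived.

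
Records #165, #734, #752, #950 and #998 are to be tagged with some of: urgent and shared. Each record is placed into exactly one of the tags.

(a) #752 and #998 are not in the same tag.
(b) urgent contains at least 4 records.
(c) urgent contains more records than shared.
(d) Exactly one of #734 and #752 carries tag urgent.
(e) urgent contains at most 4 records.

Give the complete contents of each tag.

urgent = {#165, #734, #950, #998}; shared = {#752}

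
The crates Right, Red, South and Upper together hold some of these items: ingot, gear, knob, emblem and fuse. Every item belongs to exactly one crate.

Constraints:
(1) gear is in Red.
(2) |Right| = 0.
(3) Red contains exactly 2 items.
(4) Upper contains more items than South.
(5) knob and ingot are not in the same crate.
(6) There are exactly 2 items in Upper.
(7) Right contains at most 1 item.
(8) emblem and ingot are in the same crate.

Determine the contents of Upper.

Upper = {emblem, ingot}

From (1): gear ∈ Red.
(2): Right already has 0, so the rest are out.
Suppose ingot ∉ Upper: no assignment then satisfies all the clues, so ingot ∈ Upper.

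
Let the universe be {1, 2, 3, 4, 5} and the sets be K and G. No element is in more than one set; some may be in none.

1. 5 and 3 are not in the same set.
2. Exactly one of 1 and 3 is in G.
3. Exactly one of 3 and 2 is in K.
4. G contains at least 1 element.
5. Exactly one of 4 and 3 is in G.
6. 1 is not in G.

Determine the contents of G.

From (6): 1 ∉ G.
(2) (exactly one): 3 ∈ G.
(3) (exactly one): 2 ∈ K.
(5) (exactly one): 4 ∉ G.
(1): 5 ∉ G.

G = {3}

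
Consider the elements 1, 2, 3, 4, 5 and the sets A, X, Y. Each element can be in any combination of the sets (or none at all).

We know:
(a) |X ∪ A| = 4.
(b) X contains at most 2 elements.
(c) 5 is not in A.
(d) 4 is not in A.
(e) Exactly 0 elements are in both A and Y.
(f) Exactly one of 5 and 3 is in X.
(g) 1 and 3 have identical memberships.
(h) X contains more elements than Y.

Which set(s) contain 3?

3: A

From (c): 5 ∉ A.
From (d): 4 ∉ A.
Suppose 3 ∉ A: no assignment then satisfies all the clues, so 3 ∈ A.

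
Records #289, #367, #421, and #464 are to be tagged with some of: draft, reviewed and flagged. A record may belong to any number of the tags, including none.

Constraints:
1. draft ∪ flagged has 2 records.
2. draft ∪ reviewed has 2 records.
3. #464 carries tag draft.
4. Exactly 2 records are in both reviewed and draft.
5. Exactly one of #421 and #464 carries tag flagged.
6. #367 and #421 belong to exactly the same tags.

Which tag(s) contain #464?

#464: draft, flagged, reviewed

From (3): #464 ∈ draft.
Suppose #464 ∉ reviewed: no assignment then satisfies all the clues, so #464 ∈ reviewed.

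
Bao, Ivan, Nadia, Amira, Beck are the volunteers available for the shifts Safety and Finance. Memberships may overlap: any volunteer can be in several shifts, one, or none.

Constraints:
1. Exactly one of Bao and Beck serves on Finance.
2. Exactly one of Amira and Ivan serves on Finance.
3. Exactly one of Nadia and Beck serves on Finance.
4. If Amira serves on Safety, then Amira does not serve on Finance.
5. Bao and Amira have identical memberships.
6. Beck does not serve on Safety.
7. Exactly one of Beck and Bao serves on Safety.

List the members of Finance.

Finance = {Beck, Ivan}

From (6): Beck ∉ Safety.
(7) (exactly one): Bao ∈ Safety.
(5): Amira matches Bao: Amira ∈ Safety.
(4): Amira ∉ Finance.
(5): Bao matches Amira: Bao ∉ Finance.
(1) (exactly one): Beck ∈ Finance.
(2) (exactly one): Ivan ∈ Finance.
(3) (exactly one): Nadia ∉ Finance.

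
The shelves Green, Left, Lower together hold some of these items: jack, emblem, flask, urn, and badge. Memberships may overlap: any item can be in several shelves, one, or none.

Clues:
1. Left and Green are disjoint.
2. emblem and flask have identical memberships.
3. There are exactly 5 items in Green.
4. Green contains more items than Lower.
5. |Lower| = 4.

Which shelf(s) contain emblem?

emblem: Green, Lower

(3): only 5 candidates remain for Green, so all are in.
(1) (disjoint): jack ∉ Left.
(1) (disjoint): emblem ∉ Left.
(1) (disjoint): flask ∉ Left.
(1) (disjoint): urn ∉ Left.
(1) (disjoint): badge ∉ Left.
Suppose emblem ∉ Lower: no assignment then satisfies all the clues, so emblem ∈ Lower.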